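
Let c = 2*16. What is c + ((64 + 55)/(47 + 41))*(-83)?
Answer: -7061/88 ≈ -80.239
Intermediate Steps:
c = 32
c + ((64 + 55)/(47 + 41))*(-83) = 32 + ((64 + 55)/(47 + 41))*(-83) = 32 + (119/88)*(-83) = 32 - 9877/88 = -7061/88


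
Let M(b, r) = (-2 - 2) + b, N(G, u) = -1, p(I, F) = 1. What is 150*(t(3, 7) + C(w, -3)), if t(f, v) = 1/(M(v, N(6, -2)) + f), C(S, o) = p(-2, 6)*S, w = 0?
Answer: 25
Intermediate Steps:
M(b, r) = -4 + b
C(S, o) = S (C(S, o) = 1*S = S)
t(f, v) = 1/(-4 + f + v) (t(f, v) = 1/((-4 + v) + f) = 1/(-4 + f + v))
150*(t(3, 7) + C(w, -3)) = 150*(1/(-4 + 3 + 7) + 0) = 150*(1/6 + 0) = 150*(1/6) = 25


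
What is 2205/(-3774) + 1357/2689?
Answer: -269309/3382762 ≈ -0.079612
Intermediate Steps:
2205/(-3774) + 1357/2689 = 2205*(-1/3774) + 1357*(1/2689) = -735/1258 + 1357/2689 = -269309/3382762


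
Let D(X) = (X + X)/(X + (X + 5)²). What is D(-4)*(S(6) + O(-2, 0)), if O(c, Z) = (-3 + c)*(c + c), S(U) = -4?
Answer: 128/3 ≈ 42.667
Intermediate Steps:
D(X) = 2*X/(X + (5 + X)²) (D(X) = (2*X)/(X + (5 + X)²) = 2*X/(X + (5 + X)²))
O(c, Z) = 2*c*(-3 + c) (O(c, Z) = (-3 + c)*(2*c) = 2*c*(-3 + c))
D(-4)*(S(6) + O(-2, 0)) = (2*(-4)/(-4 + (5 - 4)²))*(-4 + 2*(-2)*(-3 - 2)) = (2*(-4)/(-4 + 1²))*(-4 + 2*(-2)*(-5)) = (2*(-4)/(-4 + 1))*(-4 + 20) = (2*(-4)/(-3))*16 = (2*(-4)*(-⅓))*16 = (8/3)*16 = 128/3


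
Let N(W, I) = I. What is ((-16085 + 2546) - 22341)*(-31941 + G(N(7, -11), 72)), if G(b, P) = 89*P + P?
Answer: 913540680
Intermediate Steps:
G(b, P) = 90*P
((-16085 + 2546) - 22341)*(-31941 + G(N(7, -11), 72)) = ((-16085 + 2546) - 22341)*(-31941 + 90*72) = (-13539 - 22341)*(-31941 + 6480) = -35880*(-25461) = 913540680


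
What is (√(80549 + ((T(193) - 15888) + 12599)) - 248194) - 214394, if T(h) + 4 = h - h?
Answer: -462588 + 6*√2146 ≈ -4.6231e+5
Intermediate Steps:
T(h) = -4 (T(h) = -4 + (h - h) = -4 + 0 = -4)
(√(80549 + ((T(193) - 15888) + 12599)) - 248194) - 214394 = (√(80549 + ((-4 - 15888) + 12599)) - 248194) - 214394 = (√(80549 + (-15892 + 12599)) - 248194) - 214394 = (√(80549 - 3293) - 248194) - 214394 = (√77256 - 248194) - 214394 = (6*√2146 - 248194) - 214394 = (-248194 + 6*√2146) - 214394 = -462588 + 6*√2146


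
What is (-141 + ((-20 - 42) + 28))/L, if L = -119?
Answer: 25/17 ≈ 1.4706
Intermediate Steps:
(-141 + ((-20 - 42) + 28))/L = (-141 + ((-20 - 42) + 28))/(-119) = -(-141 + (-62 + 28))/119 = -(-141 - 34)/119 = -1/119*(-175) = 25/17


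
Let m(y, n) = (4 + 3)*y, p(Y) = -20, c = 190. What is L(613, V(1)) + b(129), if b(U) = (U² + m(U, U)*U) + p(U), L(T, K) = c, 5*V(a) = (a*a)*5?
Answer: 133298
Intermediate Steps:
V(a) = a² (V(a) = ((a*a)*5)/5 = (a²*5)/5 = (5*a²)/5 = a²)
L(T, K) = 190
m(y, n) = 7*y
b(U) = -20 + 8*U² (b(U) = (U² + (7*U)*U) - 20 = (U² + 7*U²) - 20 = 8*U² - 20 = -20 + 8*U²)
L(613, V(1)) + b(129) = 190 + (-20 + 8*129²) = 190 + (-20 + 8*16641) = 190 + (-20 + 133128) = 190 + 133108 = 133298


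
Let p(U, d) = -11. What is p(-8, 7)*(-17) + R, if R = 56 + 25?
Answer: 268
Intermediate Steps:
R = 81
p(-8, 7)*(-17) + R = -11*(-17) + 81 = 187 + 81 = 268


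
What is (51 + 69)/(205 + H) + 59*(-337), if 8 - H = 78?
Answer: -178939/9 ≈ -19882.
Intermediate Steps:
H = -70 (H = 8 - 1*78 = 8 - 78 = -70)
(51 + 69)/(205 + H) + 59*(-337) = (51 + 69)/(205 - 70) + 59*(-337) = 120/135 - 19883 = 120*(1/135) - 19883 = 8/9 - 19883 = -178939/9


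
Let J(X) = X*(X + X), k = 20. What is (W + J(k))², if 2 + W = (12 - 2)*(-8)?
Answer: 515524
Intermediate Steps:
J(X) = 2*X² (J(X) = X*(2*X) = 2*X²)
W = -82 (W = -2 + (12 - 2)*(-8) = -2 + 10*(-8) = -2 - 80 = -82)
(W + J(k))² = (-82 + 2*20²)² = (-82 + 2*400)² = (-82 + 800)² = 718² = 515524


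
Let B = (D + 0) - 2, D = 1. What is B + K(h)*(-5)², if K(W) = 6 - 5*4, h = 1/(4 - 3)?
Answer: -351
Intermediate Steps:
h = 1 (h = 1/1 = 1)
K(W) = -14 (K(W) = 6 - 20 = -14)
B = -1 (B = (1 + 0) - 2 = 1 - 2 = -1)
B + K(h)*(-5)² = -1 - 14*(-5)² = -1 - 14*25 = -1 - 350 = -351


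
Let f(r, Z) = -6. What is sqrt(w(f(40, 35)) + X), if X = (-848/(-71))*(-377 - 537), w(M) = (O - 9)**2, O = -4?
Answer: I*sqrt(54178183)/71 ≈ 103.67*I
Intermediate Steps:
w(M) = 169 (w(M) = (-4 - 9)**2 = (-13)**2 = 169)
X = -775072/71 (X = -848*(-1/71)*(-914) = (848/71)*(-914) = -775072/71 ≈ -10917.)
sqrt(w(f(40, 35)) + X) = sqrt(169 - 775072/71) = sqrt(-763073/71) = I*sqrt(54178183)/71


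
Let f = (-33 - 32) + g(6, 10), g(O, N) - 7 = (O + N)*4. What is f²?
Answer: 36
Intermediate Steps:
g(O, N) = 7 + 4*N + 4*O (g(O, N) = 7 + (O + N)*4 = 7 + (N + O)*4 = 7 + (4*N + 4*O) = 7 + 4*N + 4*O)
f = 6 (f = (-33 - 32) + (7 + 4*10 + 4*6) = -65 + (7 + 40 + 24) = -65 + 71 = 6)
f² = 6² = 36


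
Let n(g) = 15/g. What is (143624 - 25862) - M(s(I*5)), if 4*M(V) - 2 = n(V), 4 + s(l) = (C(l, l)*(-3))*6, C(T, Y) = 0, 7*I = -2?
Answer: 1884199/16 ≈ 1.1776e+5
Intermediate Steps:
I = -2/7 (I = (⅐)*(-2) = -2/7 ≈ -0.28571)
s(l) = -4 (s(l) = -4 + (0*(-3))*6 = -4 + 0*6 = -4 + 0 = -4)
M(V) = ½ + 15/(4*V) (M(V) = ½ + (15/V)/4 = ½ + 15/(4*V))
(143624 - 25862) - M(s(I*5)) = (143624 - 25862) - (15 + 2*(-4))/(4*(-4)) = 117762 - (-1)*(15 - 8)/(4*4) = 117762 - (-1)*7/(4*4) = 117762 - 1*(-7/16) = 117762 + 7/16 = 1884199/16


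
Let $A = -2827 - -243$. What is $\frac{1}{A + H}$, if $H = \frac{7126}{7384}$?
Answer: $- \frac{3692}{9536565} \approx -0.00038714$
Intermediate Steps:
$H = \frac{3563}{3692}$ ($H = 7126 \cdot \frac{1}{7384} = \frac{3563}{3692} \approx 0.96506$)
$A = -2584$ ($A = -2827 + 243 = -2584$)
$\frac{1}{A + H} = \frac{1}{-2584 + \frac{3563}{3692}} = \frac{1}{- \frac{9536565}{3692}} = - \frac{3692}{9536565}$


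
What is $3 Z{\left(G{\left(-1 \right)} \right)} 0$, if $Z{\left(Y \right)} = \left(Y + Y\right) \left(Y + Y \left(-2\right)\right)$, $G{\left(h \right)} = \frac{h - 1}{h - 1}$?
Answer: $0$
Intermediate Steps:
$G{\left(h \right)} = 1$ ($G{\left(h \right)} = \frac{-1 + h}{-1 + h} = 1$)
$Z{\left(Y \right)} = - 2 Y^{2}$ ($Z{\left(Y \right)} = 2 Y \left(Y - 2 Y\right) = 2 Y \left(- Y\right) = - 2 Y^{2}$)
$3 Z{\left(G{\left(-1 \right)} \right)} 0 = 3 \left(- 2 \cdot 1^{2}\right) 0 = 3 \left(\left(-2\right) 1\right) 0 = 3 \left(-2\right) 0 = \left(-6\right) 0 = 0$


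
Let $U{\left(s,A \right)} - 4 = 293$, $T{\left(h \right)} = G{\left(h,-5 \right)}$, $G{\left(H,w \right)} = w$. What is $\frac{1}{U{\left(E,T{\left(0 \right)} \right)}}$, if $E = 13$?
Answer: $\frac{1}{297} \approx 0.003367$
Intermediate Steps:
$T{\left(h \right)} = -5$
$U{\left(s,A \right)} = 297$ ($U{\left(s,A \right)} = 4 + 293 = 297$)
$\frac{1}{U{\left(E,T{\left(0 \right)} \right)}} = \frac{1}{297}$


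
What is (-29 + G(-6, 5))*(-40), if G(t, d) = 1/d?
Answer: 1152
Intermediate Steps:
(-29 + G(-6, 5))*(-40) = (-29 + 1/5)*(-40) = (-29 + ⅕)*(-40) = -144/5*(-40) = 1152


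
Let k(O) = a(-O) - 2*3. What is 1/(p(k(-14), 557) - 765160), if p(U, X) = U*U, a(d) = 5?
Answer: -1/765159 ≈ -1.3069e-6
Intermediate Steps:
k(O) = -1 (k(O) = 5 - 2*3 = 5 - 6 = -1)
p(U, X) = U²
1/(p(k(-14), 557) - 765160) = 1/((-1)² - 765160) = 1/(1 - 765160) = 1/(-765159) = -1/765159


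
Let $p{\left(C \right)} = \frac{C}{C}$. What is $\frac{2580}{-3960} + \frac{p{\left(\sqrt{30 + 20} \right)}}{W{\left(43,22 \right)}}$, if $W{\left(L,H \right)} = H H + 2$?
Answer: $- \frac{1736}{2673} \approx -0.64946$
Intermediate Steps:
$W{\left(L,H \right)} = 2 + H^{2}$ ($W{\left(L,H \right)} = H^{2} + 2 = 2 + H^{2}$)
$p{\left(C \right)} = 1$
$\frac{2580}{-3960} + \frac{p{\left(\sqrt{30 + 20} \right)}}{W{\left(43,22 \right)}} = \frac{2580}{-3960} + 1 \frac{1}{2 + 22^{2}} = 2580 \left(- \frac{1}{3960}\right) + 1 \frac{1}{2 + 484} = - \frac{43}{66} + 1 \cdot \frac{1}{486} = - \frac{43}{66} + \frac{1}{486} = - \frac{1736}{2673}$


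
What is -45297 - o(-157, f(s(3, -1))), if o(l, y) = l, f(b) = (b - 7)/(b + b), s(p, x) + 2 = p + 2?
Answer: -45140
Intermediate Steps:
s(p, x) = p (s(p, x) = -2 + (p + 2) = -2 + (2 + p) = p)
f(b) = (-7 + b)/(2*b) (f(b) = (-7 + b)/((2*b)) = (-7 + b)*(1/(2*b)) = (-7 + b)/(2*b))
-45297 - o(-157, f(s(3, -1))) = -45297 - 1*(-157) = -45297 + 157 = -45140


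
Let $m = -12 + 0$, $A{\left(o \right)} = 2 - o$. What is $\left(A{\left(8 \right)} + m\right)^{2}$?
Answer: $324$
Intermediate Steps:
$m = -12$
$\left(A{\left(8 \right)} + m\right)^{2} = \left(\left(2 - 8\right) - 12\right)^{2} = \left(-6 - 12\right)^{2} = \left(-18\right)^{2} = 324$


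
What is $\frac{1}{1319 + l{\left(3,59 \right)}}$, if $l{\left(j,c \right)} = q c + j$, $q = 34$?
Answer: $\frac{1}{3328} \approx 0.00030048$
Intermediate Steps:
$l{\left(j,c \right)} = j + 34 c$ ($l{\left(j,c \right)} = 34 c + j = j + 34 c$)
$\frac{1}{1319 + l{\left(3,59 \right)}} = \frac{1}{1319 + \left(3 + 34 \cdot 59\right)} = \frac{1}{1319 + \left(3 + 2006\right)} = \frac{1}{1319 + 2009} = \frac{1}{3328}$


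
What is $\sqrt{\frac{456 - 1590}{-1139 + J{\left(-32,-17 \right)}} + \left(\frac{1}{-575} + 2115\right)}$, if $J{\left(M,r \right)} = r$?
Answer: $\frac{49 \sqrt{13473262}}{3910} \approx 46.0$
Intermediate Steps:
$\sqrt{\frac{456 - 1590}{-1139 + J{\left(-32,-17 \right)}} + \left(\frac{1}{-575} + 2115\right)} = \sqrt{\frac{456 - 1590}{-1139 - 17} + \left(\frac{1}{-575} + 2115\right)} = \sqrt{- \frac{1134}{-1156} + \left(- \frac{1}{575} + 2115\right)} = \sqrt{\left(-1134\right) \left(- \frac{1}{1156}\right) + \frac{1216124}{575}} = \sqrt{\frac{567}{578} + \frac{1216124}{575}} = \sqrt{\frac{703245697}{332350}} = \frac{49 \sqrt{13473262}}{3910}$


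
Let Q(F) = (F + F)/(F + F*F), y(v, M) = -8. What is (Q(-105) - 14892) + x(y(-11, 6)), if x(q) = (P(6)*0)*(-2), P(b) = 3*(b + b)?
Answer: -774385/52 ≈ -14892.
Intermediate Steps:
P(b) = 6*b (P(b) = 3*(2*b) = 6*b)
Q(F) = 2*F/(F + F²) (Q(F) = (2*F)/(F + F²) = 2*F/(F + F²))
x(q) = 0 (x(q) = ((6*6)*0)*(-2) = (36*0)*(-2) = 0*(-2) = 0)
(Q(-105) - 14892) + x(y(-11, 6)) = (2/(1 - 105) - 14892) + 0 = (2/(-104) - 14892) + 0 = (2*(-1/104) - 14892) + 0 = (-1/52 - 14892) + 0 = -774385/52 + 0 = -774385/52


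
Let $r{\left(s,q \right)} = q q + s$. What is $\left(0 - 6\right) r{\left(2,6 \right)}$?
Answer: $-228$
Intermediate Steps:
$r{\left(s,q \right)} = s + q^{2}$ ($r{\left(s,q \right)} = q^{2} + s = s + q^{2}$)
$\left(0 - 6\right) r{\left(2,6 \right)} = \left(0 - 6\right) \left(2 + 6^{2}\right) = - 6 \left(2 + 36\right) = \left(-6\right) 38 = -228$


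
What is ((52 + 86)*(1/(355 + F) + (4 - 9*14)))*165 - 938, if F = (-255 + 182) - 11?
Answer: -753053168/271 ≈ -2.7788e+6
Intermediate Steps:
F = -84 (F = -73 - 11 = -84)
((52 + 86)*(1/(355 + F) + (4 - 9*14)))*165 - 938 = ((52 + 86)*(1/(355 - 84) + (4 - 9*14)))*165 - 938 = (138*(1/271 + (4 - 126)))*165 - 938 = (138*(1/271 - 122))*165 - 938 = (138*(-33061/271))*165 - 938 = -4562418/271*165 - 938 = -752798970/271 - 938 = -753053168/271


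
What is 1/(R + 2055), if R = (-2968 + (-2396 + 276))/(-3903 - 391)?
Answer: 2147/4414629 ≈ 0.00048634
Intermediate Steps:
R = 2544/2147 (R = (-2968 - 2120)/(-4294) = -5088*(-1/4294) = 2544/2147 ≈ 1.1849)
1/(R + 2055) = 1/(2544/2147 + 2055) = 1/(4414629/2147) = 2147/4414629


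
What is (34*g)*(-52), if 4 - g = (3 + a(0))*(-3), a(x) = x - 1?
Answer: -17680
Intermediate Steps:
a(x) = -1 + x
g = 10 (g = 4 - (3 + (-1 + 0))*(-3) = 4 - (3 - 1)*(-3) = 4 - 2*(-3) = 4 - 1*(-6) = 4 + 6 = 10)
(34*g)*(-52) = (34*10)*(-52) = 340*(-52) = -17680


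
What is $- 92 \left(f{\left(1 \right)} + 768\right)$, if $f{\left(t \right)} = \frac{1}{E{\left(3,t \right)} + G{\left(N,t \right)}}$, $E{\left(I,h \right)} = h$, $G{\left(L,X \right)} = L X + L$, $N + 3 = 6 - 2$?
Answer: $- \frac{212060}{3} \approx -70687.0$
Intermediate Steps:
$N = 1$ ($N = -3 + \left(6 - 2\right) = -3 + 4 = 1$)
$G{\left(L,X \right)} = L + L X$
$f{\left(t \right)} = \frac{1}{1 + 2 t}$ ($f{\left(t \right)} = \frac{1}{t + 1 \left(1 + t\right)} = \frac{1}{t + \left(1 + t\right)} = \frac{1}{1 + 2 t}$)
$- 92 \left(f{\left(1 \right)} + 768\right) = - 92 \left(\frac{1}{1 + 2 \cdot 1} + 768\right) = - 92 \left(\frac{1}{1 + 2} + 768\right) = - 92 \left(\frac{1}{3} + 768\right) = \left(-92\right) \frac{2305}{3} = - \frac{212060}{3}$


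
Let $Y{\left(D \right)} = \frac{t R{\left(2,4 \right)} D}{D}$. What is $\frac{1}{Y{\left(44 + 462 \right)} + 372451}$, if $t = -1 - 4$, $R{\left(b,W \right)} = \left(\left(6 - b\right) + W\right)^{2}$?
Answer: $\frac{1}{372131} \approx 2.6872 \cdot 10^{-6}$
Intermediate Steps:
$R{\left(b,W \right)} = \left(6 + W - b\right)^{2}$
$t = -5$
$Y{\left(D \right)} = -320$ ($Y{\left(D \right)} = \frac{- 5 \left(6 + 4 - 2\right)^{2} D}{D} = \frac{- 5 \cdot 8^{2} D}{D} = \frac{\left(-5\right) 64 D}{D} = \frac{\left(-320\right) D}{D} = -320$)
$\frac{1}{Y{\left(44 + 462 \right)} + 372451} = \frac{1}{-320 + 372451} = \frac{1}{372131}$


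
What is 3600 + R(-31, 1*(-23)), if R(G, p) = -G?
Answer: 3631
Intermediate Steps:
3600 + R(-31, 1*(-23)) = 3600 - 1*(-31) = 3600 + 31 = 3631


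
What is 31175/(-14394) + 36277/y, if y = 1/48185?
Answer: 25160816253355/14394 ≈ 1.7480e+9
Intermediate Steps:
y = 1/48185 ≈ 2.0753e-5
31175/(-14394) + 36277/y = 31175/(-14394) + 36277/(1/48185) = 31175*(-1/14394) + 36277*48185 = -31175/14394 + 1748007245 = 25160816253355/14394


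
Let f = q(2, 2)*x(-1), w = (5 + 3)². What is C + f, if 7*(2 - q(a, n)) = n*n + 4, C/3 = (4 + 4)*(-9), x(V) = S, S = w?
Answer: -1128/7 ≈ -161.14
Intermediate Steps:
w = 64 (w = 8² = 64)
S = 64
x(V) = 64
C = -216 (C = 3*((4 + 4)*(-9)) = 3*(8*(-9)) = 3*(-72) = -216)
q(a, n) = 10/7 - n²/7 (q(a, n) = 2 - (n*n + 4)/7 = 2 - (n² + 4)/7 = 2 - (4 + n²)/7 = 2 + (-4/7 - n²/7) = 10/7 - n²/7)
f = 384/7 (f = (10/7 - ⅐*2²)*64 = (10/7 - ⅐*4)*64 = (10/7 - 4/7)*64 = (6/7)*64 = 384/7 ≈ 54.857)
C + f = -216 + 384/7 = -1128/7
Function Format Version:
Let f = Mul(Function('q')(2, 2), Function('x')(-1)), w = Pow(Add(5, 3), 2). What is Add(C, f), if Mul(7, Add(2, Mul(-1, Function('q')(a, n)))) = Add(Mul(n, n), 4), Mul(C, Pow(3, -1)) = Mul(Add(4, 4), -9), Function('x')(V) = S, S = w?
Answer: Rational(-1128, 7) ≈ -161.14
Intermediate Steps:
w = 64 (w = Pow(8, 2) = 64)
S = 64
Function('x')(V) = 64
C = -216 (C = Mul(3, Mul(Add(4, 4), -9)) = Mul(3, Mul(8, -9)) = Mul(3, -72) = -216)
Function('q')(a, n) = Add(Rational(10, 7), Mul(Rational(-1, 7), Pow(n, 2))) (Function('q')(a, n) = Add(2, Mul(Rational(-1, 7), Add(Mul(n, n), 4))) = Add(2, Mul(Rational(-1, 7), Add(Pow(n, 2), 4))) = Add(2, Mul(Rational(-1, 7), Add(4, Pow(n, 2)))) = Add(2, Add(Rational(-4, 7), Mul(Rational(-1, 7), Pow(n, 2)))) = Add(Rational(10, 7), Mul(Rational(-1, 7), Pow(n, 2))))
f = Rational(384, 7) (f = Mul(Add(Rational(10, 7), Mul(Rational(-1, 7), Pow(2, 2))), 64) = Mul(Add(Rational(10, 7), Mul(Rational(-1, 7), 4)), 64) = Mul(Add(Rational(10, 7), Rational(-4, 7)), 64) = Mul(Rational(6, 7), 64) = Rational(384, 7) ≈ 54.857)
Add(C, f) = Add(-216, Rational(384, 7)) = Rational(-1128, 7)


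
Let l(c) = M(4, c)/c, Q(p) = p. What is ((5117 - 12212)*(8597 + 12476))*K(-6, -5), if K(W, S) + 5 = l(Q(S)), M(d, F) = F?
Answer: 598051740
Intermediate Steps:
l(c) = 1 (l(c) = c/c = 1)
K(W, S) = -4 (K(W, S) = -5 + 1 = -4)
((5117 - 12212)*(8597 + 12476))*K(-6, -5) = ((5117 - 12212)*(8597 + 12476))*(-4) = -7095*21073*(-4) = -149512935*(-4) = 598051740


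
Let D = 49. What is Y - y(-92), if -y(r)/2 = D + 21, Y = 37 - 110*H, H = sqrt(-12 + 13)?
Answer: 67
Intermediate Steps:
H = 1 (H = sqrt(1) = 1)
Y = -73 (Y = 37 - 110*1 = 37 - 110 = -73)
y(r) = -140 (y(r) = -2*(49 + 21) = -2*70 = -140)
Y - y(-92) = -73 - 1*(-140) = -73 + 140 = 67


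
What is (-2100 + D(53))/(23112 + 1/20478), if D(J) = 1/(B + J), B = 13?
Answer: -473038387/5206162907 ≈ -0.090861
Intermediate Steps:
D(J) = 1/(13 + J)
(-2100 + D(53))/(23112 + 1/20478) = (-2100 + 1/(13 + 53))/(23112 + 1/20478) = (-2100 + 1/66)/(23112 + 1/20478) = (-2100 + 1/66)/(473287537/20478) = -138599/66*20478/473287537 = -473038387/5206162907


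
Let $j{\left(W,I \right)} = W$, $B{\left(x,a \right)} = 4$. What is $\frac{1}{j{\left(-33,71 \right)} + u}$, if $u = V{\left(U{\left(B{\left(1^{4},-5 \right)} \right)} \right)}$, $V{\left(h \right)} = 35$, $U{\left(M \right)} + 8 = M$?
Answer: $\frac{1}{2} \approx 0.5$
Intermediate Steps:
$U{\left(M \right)} = -8 + M$
$u = 35$
$\frac{1}{j{\left(-33,71 \right)} + u} = \frac{1}{-33 + 35} = \frac{1}{2}$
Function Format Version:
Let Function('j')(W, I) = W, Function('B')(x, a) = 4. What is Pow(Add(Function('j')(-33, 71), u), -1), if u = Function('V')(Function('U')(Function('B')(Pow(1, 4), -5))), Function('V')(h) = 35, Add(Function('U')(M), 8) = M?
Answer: Rational(1, 2) ≈ 0.50000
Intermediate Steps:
Function('U')(M) = Add(-8, M)
u = 35
Pow(Add(Function('j')(-33, 71), u), -1) = Pow(Add(-33, 35), -1) = Pow(2, -1) = Rational(1, 2)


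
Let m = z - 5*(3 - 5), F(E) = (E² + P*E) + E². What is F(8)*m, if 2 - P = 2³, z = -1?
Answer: 720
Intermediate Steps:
P = -6 (P = 2 - 1*2³ = 2 - 1*8 = 2 - 8 = -6)
F(E) = -6*E + 2*E² (F(E) = (E² - 6*E) + E² = -6*E + 2*E²)
m = 9 (m = -1 - 5*(3 - 5) = -1 - 5*(-2) = -1 - 1*(-10) = -1 + 10 = 9)
F(8)*m = (2*8*(-3 + 8))*9 = (2*8*5)*9 = 80*9 = 720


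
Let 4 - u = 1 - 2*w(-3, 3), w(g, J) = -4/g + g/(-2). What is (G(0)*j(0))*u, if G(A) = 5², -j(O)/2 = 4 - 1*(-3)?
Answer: -9100/3 ≈ -3033.3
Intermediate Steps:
j(O) = -14 (j(O) = -2*(4 - 1*(-3)) = -2*(4 + 3) = -2*7 = -14)
G(A) = 25
w(g, J) = -4/g - g/2 (w(g, J) = -4/g + g*(-½) = -4/g - g/2)
u = 26/3 (u = 4 - (1 - 2*(-4/(-3) - ½*(-3))) = 4 - (1 - 2*(-4*(-⅓) + 3/2)) = 4 - (1 - 2*(4/3 + 3/2)) = 4 - (1 - 2*17/6) = 4 - (1 - 17/3) = 4 - 1*(-14/3) = 4 + 14/3 = 26/3 ≈ 8.6667)
(G(0)*j(0))*u = (25*(-14))*(26/3) = -350*26/3 = -9100/3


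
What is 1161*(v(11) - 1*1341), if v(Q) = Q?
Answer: -1544130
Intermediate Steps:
1161*(v(11) - 1*1341) = 1161*(11 - 1*1341) = 1161*(11 - 1341) = 1161*(-1330) = -1544130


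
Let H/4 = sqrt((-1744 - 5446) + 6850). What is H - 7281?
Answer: -7281 + 8*I*sqrt(85) ≈ -7281.0 + 73.756*I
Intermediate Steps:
H = 8*I*sqrt(85) (H = 4*sqrt((-1744 - 5446) + 6850) = 4*sqrt(-7190 + 6850) = 4*sqrt(-340) = 4*(2*I*sqrt(85)) = 8*I*sqrt(85) ≈ 73.756*I)
H - 7281 = 8*I*sqrt(85) - 7281 = -7281 + 8*I*sqrt(85)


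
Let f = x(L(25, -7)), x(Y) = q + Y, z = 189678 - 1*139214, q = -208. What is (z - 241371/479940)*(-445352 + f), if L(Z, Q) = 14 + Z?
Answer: -3596757978322023/159980 ≈ -2.2483e+10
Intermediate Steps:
z = 50464 (z = 189678 - 139214 = 50464)
x(Y) = -208 + Y
f = -169 (f = -208 + (14 + 25) = -208 + 39 = -169)
(z - 241371/479940)*(-445352 + f) = (50464 - 241371/479940)*(-445352 - 169) = (50464 - 241371*1/479940)*(-445521) = (50464 - 80457/159980)*(-445521) = (8073150263/159980)*(-445521) = -3596757978322023/159980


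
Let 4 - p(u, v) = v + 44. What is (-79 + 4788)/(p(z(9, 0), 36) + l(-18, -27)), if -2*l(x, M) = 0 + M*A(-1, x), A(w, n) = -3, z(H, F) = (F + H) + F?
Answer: -9418/233 ≈ -40.421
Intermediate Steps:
z(H, F) = H + 2*F
p(u, v) = -40 - v (p(u, v) = 4 - (v + 44) = 4 - (44 + v) = 4 + (-44 - v) = -40 - v)
l(x, M) = 3*M/2 (l(x, M) = -(0 + M*(-3))/2 = -(0 - 3*M)/2 = -(-3)*M/2 = 3*M/2)
(-79 + 4788)/(p(z(9, 0), 36) + l(-18, -27)) = (-79 + 4788)/((-40 - 1*36) + (3/2)*(-27)) = 4709/((-40 - 36) - 81/2) = 4709/(-76 - 81/2) = 4709/(-233/2) = 4709*(-2/233) = -9418/233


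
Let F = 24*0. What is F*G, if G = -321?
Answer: 0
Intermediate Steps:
F = 0
F*G = 0*(-321) = 0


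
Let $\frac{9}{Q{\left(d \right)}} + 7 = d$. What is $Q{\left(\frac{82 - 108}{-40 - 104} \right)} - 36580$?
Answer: $- \frac{17961428}{491} \approx -36581.0$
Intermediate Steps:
$Q{\left(d \right)} = \frac{9}{-7 + d}$
$Q{\left(\frac{82 - 108}{-40 - 104} \right)} - 36580 = \frac{9}{-7 + \frac{82 - 108}{-40 - 104}} - 36580 = \frac{9}{-7 - \frac{26}{-144}} - 36580 = \frac{9}{-7 - - \frac{13}{72}} - 36580 = \frac{9}{-7 + \frac{13}{72}} - 36580 = \frac{9}{- \frac{491}{72}} - 36580 = 9 \left(- \frac{72}{491}\right) - 36580 = - \frac{648}{491} - 36580 = - \frac{17961428}{491}$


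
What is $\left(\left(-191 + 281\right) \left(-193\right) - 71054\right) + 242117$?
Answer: $153693$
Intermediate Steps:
$\left(\left(-191 + 281\right) \left(-193\right) - 71054\right) + 242117 = \left(90 \left(-193\right) - 71054\right) + 242117 = \left(-17370 - 71054\right) + 242117 = -88424 + 242117 = 153693$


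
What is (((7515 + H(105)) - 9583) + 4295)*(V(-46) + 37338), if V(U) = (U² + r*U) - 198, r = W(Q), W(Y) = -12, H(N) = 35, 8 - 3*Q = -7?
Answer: 90045696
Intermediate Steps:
Q = 5 (Q = 8/3 - ⅓*(-7) = 8/3 + 7/3 = 5)
r = -12
V(U) = -198 + U² - 12*U (V(U) = (U² - 12*U) - 198 = -198 + U² - 12*U)
(((7515 + H(105)) - 9583) + 4295)*(V(-46) + 37338) = (((7515 + 35) - 9583) + 4295)*((-198 + (-46)² - 12*(-46)) + 37338) = ((7550 - 9583) + 4295)*((-198 + 2116 + 552) + 37338) = (-2033 + 4295)*(2470 + 37338) = 2262*39808 = 90045696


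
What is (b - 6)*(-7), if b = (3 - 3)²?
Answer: 42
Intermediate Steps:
b = 0 (b = 0² = 0)
(b - 6)*(-7) = (0 - 6)*(-7) = -6*(-7) = 42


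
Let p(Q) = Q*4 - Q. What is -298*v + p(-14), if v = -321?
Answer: 95616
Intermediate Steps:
p(Q) = 3*Q (p(Q) = 4*Q - Q = 3*Q)
-298*v + p(-14) = -298*(-321) + 3*(-14) = 95658 - 42 = 95616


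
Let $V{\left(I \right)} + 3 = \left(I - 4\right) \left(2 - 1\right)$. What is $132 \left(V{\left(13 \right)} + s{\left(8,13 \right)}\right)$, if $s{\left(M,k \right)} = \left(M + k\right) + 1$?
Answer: $3696$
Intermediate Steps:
$s{\left(M,k \right)} = 1 + M + k$
$V{\left(I \right)} = -7 + I$ ($V{\left(I \right)} = -3 + \left(I - 4\right) \left(2 - 1\right) = -3 + \left(-4 + I\right) 1 = -3 + \left(-4 + I\right) = -7 + I$)
$132 \left(V{\left(13 \right)} + s{\left(8,13 \right)}\right) = 132 \left(\left(-7 + 13\right) + \left(1 + 8 + 13\right)\right) = 132 \left(6 + 22\right) = 132 \cdot 28 = 3696$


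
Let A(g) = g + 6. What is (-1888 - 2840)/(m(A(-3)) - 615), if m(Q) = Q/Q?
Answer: 2364/307 ≈ 7.7003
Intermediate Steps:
A(g) = 6 + g
m(Q) = 1
(-1888 - 2840)/(m(A(-3)) - 615) = (-1888 - 2840)/(1 - 615) = -4728/(-614) = -4728*(-1/614) = 2364/307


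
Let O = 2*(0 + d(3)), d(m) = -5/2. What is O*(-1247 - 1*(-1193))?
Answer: 270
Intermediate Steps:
d(m) = -5/2 (d(m) = -5*½ = -5/2)
O = -5 (O = 2*(0 - 5/2) = 2*(-5/2) = -5)
O*(-1247 - 1*(-1193)) = -5*(-1247 - 1*(-1193)) = -5*(-1247 + 1193) = -5*(-54) = 270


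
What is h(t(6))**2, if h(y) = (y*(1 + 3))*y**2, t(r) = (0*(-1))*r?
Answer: 0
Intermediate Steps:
t(r) = 0 (t(r) = 0*r = 0)
h(y) = 4*y**3 (h(y) = (y*4)*y**2 = (4*y)*y**2 = 4*y**3)
h(t(6))**2 = (4*0**3)**2 = (4*0)**2 = 0**2 = 0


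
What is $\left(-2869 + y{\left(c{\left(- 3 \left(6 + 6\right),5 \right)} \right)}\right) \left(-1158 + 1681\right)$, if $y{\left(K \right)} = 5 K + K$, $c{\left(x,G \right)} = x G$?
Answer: $-2065327$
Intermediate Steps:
$c{\left(x,G \right)} = G x$
$y{\left(K \right)} = 6 K$
$\left(-2869 + y{\left(c{\left(- 3 \left(6 + 6\right),5 \right)} \right)}\right) \left(-1158 + 1681\right) = \left(-2869 + 6 \cdot 5 \left(- 3 \left(6 + 6\right)\right)\right) \left(-1158 + 1681\right) = \left(-2869 + 6 \cdot 5 \left(\left(-3\right) 12\right)\right) 523 = \left(-2869 + 6 \cdot 5 \left(-36\right)\right) 523 = \left(-2869 + 6 \left(-180\right)\right) 523 = \left(-2869 - 1080\right) 523 = \left(-3949\right) 523 = -2065327$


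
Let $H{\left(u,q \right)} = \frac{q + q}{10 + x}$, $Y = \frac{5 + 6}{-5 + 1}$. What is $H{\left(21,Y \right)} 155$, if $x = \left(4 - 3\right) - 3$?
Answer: $- \frac{1705}{16} \approx -106.56$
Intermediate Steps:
$Y = - \frac{11}{4}$ ($Y = \frac{11}{-4} = 11 \left(- \frac{1}{4}\right) = - \frac{11}{4} \approx -2.75$)
$x = -2$ ($x = 1 - 3 = -2$)
$H{\left(u,q \right)} = \frac{q}{4}$ ($H{\left(u,q \right)} = \frac{q + q}{10 - 2} = \frac{2 q}{8} = 2 q \frac{1}{8} = \frac{q}{4}$)
$H{\left(21,Y \right)} 155 = \frac{1}{4} \left(- \frac{11}{4}\right) 155 = \left(- \frac{11}{16}\right) 155 = - \frac{1705}{16}$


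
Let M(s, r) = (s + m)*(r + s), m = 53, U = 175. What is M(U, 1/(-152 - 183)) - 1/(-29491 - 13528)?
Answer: 575003655503/14411365 ≈ 39899.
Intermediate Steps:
M(s, r) = (53 + s)*(r + s) (M(s, r) = (s + 53)*(r + s) = (53 + s)*(r + s))
M(U, 1/(-152 - 183)) - 1/(-29491 - 13528) = (175² + 53/(-152 - 183) + 53*175 + 175/(-152 - 183)) - 1/(-29491 - 13528) = (30625 + 53/(-335) + 9275 + 175/(-335)) - 1/(-43019) = (30625 + 53*(-1/335) + 9275 - 1/335*175) - 1*(-1/43019) = (30625 - 53/335 + 9275 - 35/67) + 1/43019 = 13366272/335 + 1/43019 = 575003655503/14411365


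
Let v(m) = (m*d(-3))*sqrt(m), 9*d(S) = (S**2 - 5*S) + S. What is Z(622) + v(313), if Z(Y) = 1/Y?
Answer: 1/622 + 2191*sqrt(313)/3 ≈ 12921.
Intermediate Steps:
d(S) = -4*S/9 + S**2/9 (d(S) = ((S**2 - 5*S) + S)/9 = (S**2 - 4*S)/9 = -4*S/9 + S**2/9)
v(m) = 7*m**(3/2)/3 (v(m) = (m*((1/9)*(-3)*(-4 - 3)))*sqrt(m) = (m*((1/9)*(-3)*(-7)))*sqrt(m) = (m*(7/3))*sqrt(m) = (7*m/3)*sqrt(m) = 7*m**(3/2)/3)
Z(622) + v(313) = 1/622 + 7*313**(3/2)/3 = 1/622 + 7*(313*sqrt(313))/3 = 1/622 + 2191*sqrt(313)/3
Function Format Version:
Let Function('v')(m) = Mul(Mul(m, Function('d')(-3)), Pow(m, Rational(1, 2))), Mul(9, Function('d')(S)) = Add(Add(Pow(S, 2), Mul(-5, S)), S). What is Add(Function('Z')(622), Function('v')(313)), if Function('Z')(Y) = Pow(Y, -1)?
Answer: Add(Rational(1, 622), Mul(Rational(2191, 3), Pow(313, Rational(1, 2)))) ≈ 12921.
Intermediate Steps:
Function('d')(S) = Add(Mul(Rational(-4, 9), S), Mul(Rational(1, 9), Pow(S, 2))) (Function('d')(S) = Mul(Rational(1, 9), Add(Add(Pow(S, 2), Mul(-5, S)), S)) = Mul(Rational(1, 9), Add(Pow(S, 2), Mul(-4, S))) = Add(Mul(Rational(-4, 9), S), Mul(Rational(1, 9), Pow(S, 2))))
Function('v')(m) = Mul(Rational(7, 3), Pow(m, Rational(3, 2))) (Function('v')(m) = Mul(Mul(m, Mul(Rational(1, 9), -3, Add(-4, -3))), Pow(m, Rational(1, 2))) = Mul(Mul(m, Mul(Rational(1, 9), -3, -7)), Pow(m, Rational(1, 2))) = Mul(Mul(m, Rational(7, 3)), Pow(m, Rational(1, 2))) = Mul(Mul(Rational(7, 3), m), Pow(m, Rational(1, 2))) = Mul(Rational(7, 3), Pow(m, Rational(3, 2))))
Add(Function('Z')(622), Function('v')(313)) = Add(Pow(622, -1), Mul(Rational(7, 3), Pow(313, Rational(3, 2)))) = Add(Rational(1, 622), Mul(Rational(7, 3), Mul(313, Pow(313, Rational(1, 2))))) = Add(Rational(1, 622), Mul(Rational(2191, 3), Pow(313, Rational(1, 2))))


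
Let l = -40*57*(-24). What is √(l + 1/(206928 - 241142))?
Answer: √64055111362906/34214 ≈ 233.92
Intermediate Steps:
l = 54720 (l = -2280*(-24) = 54720)
√(l + 1/(206928 - 241142)) = √(54720 + 1/(206928 - 241142)) = √(54720 + 1/(-34214)) = √(54720 - 1/34214) = √(1872190079/34214) = √64055111362906/34214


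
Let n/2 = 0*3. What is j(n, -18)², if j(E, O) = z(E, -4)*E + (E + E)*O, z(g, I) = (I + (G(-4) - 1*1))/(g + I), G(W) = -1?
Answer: 0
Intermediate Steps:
z(g, I) = (-2 + I)/(I + g) (z(g, I) = (I + (-1 - 1*1))/(g + I) = (I + (-1 - 1))/(I + g) = (I - 2)/(I + g) = (-2 + I)/(I + g))
n = 0 (n = 2*(0*3) = 2*0 = 0)
j(E, O) = -6*E/(-4 + E) + 2*E*O (j(E, O) = ((-2 - 4)/(-4 + E))*E + (E + E)*O = (-6/(-4 + E))*E + (2*E)*O = (-6/(-4 + E))*E + 2*E*O = -6*E/(-4 + E) + 2*E*O)
j(n, -18)² = (2*0*(-3 - 18*(-4 + 0))/(-4 + 0))² = (2*0*(-3 - 18*(-4))/(-4))² = (2*0*(-¼)*(-3 + 72))² = (2*0*(-¼)*69)² = 0² = 0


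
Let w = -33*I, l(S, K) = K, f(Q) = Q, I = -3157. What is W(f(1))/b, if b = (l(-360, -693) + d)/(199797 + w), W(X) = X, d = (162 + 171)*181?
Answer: 50663/9930 ≈ 5.1020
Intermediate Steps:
d = 60273 (d = 333*181 = 60273)
w = 104181 (w = -33*(-3157) = 104181)
b = 9930/50663 (b = (-693 + 60273)/(199797 + 104181) = 59580/303978 = 59580*(1/303978) = 9930/50663 ≈ 0.19600)
W(f(1))/b = 1/(9930/50663) = 1*(50663/9930) = 50663/9930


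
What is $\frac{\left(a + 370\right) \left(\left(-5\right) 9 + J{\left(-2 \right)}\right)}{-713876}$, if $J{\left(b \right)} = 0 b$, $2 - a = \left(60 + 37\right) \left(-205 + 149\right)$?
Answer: $\frac{65295}{178469} \approx 0.36586$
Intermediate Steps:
$a = 5434$ ($a = 2 - \left(60 + 37\right) \left(-205 + 149\right) = 2 - 97 \left(-56\right) = 2 - -5432 = 2 + 5432 = 5434$)
$J{\left(b \right)} = 0$
$\frac{\left(a + 370\right) \left(\left(-5\right) 9 + J{\left(-2 \right)}\right)}{-713876} = \frac{\left(5434 + 370\right) \left(\left(-5\right) 9 + 0\right)}{-713876} = 5804 \left(-45 + 0\right) \left(- \frac{1}{713876}\right) = 5804 \left(-45\right) \left(- \frac{1}{713876}\right) = \left(-261180\right) \left(- \frac{1}{713876}\right) = \frac{65295}{178469}$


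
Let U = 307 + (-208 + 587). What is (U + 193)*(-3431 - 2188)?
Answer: -4939101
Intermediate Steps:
U = 686 (U = 307 + 379 = 686)
(U + 193)*(-3431 - 2188) = (686 + 193)*(-3431 - 2188) = 879*(-5619) = -4939101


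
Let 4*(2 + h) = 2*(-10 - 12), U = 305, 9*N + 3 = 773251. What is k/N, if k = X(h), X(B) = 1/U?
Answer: 9/235840640 ≈ 3.8161e-8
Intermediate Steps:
N = 773248/9 (N = -1/3 + (1/9)*773251 = -1/3 + 773251/9 = 773248/9 ≈ 85917.)
h = -13 (h = -2 + (2*(-10 - 12))/4 = -2 + (2*(-22))/4 = -2 + (1/4)*(-44) = -2 - 11 = -13)
X(B) = 1/305
k = 1/305 ≈ 0.0032787
k/N = 1/(305*(773248/9)) = (1/305)*(9/773248) = 9/235840640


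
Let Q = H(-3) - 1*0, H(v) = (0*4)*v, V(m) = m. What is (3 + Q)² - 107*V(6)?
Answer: -633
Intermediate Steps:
H(v) = 0 (H(v) = 0*v = 0)
Q = 0 (Q = 0 - 1*0 = 0 + 0 = 0)
(3 + Q)² - 107*V(6) = (3 + 0)² - 107*6 = 3² - 642 = 9 - 642 = -633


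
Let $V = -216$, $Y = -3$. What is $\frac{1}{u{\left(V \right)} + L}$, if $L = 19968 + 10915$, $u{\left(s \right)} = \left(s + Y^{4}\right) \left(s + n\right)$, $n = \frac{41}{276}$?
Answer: $\frac{92}{5522111} \approx 1.666 \cdot 10^{-5}$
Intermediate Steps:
$n = \frac{41}{276}$ ($n = 41 \cdot \frac{1}{276} = \frac{41}{276} \approx 0.14855$)
$u{\left(s \right)} = \left(81 + s\right) \left(\frac{41}{276} + s\right)$ ($u{\left(s \right)} = \left(s + \left(-3\right)^{4}\right) \left(s + \frac{41}{276}\right) = \left(s + 81\right) \left(\frac{41}{276} + s\right) = \left(81 + s\right) \left(\frac{41}{276} + s\right)$)
$L = 30883$
$\frac{1}{u{\left(V \right)} + L} = \frac{1}{\left(\frac{1107}{92} + \left(-216\right)^{2} + \frac{22397}{276} \left(-216\right)\right) + 30883} = \frac{1}{\left(\frac{1107}{92} + 46656 - \frac{403146}{23}\right) + 30883} = \frac{1}{\frac{2680875}{92} + 30883} = \frac{1}{\frac{5522111}{92}} = \frac{92}{5522111}$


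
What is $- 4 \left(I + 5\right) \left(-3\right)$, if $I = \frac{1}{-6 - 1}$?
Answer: $\frac{408}{7} \approx 58.286$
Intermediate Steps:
$I = - \frac{1}{7}$ ($I = \frac{1}{-7} = - \frac{1}{7} \approx -0.14286$)
$- 4 \left(I + 5\right) \left(-3\right) = - 4 \left(- \frac{1}{7} + 5\right) \left(-3\right) = \left(-4\right) \frac{34}{7} \left(-3\right) = \left(- \frac{136}{7}\right) \left(-3\right) = \frac{408}{7}$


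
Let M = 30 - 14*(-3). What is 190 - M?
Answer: 118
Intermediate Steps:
M = 72 (M = 30 - 1*(-42) = 30 + 42 = 72)
190 - M = 190 - 1*72 = 190 - 72 = 118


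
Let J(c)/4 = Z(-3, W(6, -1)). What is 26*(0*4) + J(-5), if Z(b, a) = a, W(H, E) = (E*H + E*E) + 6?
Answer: 4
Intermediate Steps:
W(H, E) = 6 + E**2 + E*H (W(H, E) = (E*H + E**2) + 6 = (E**2 + E*H) + 6 = 6 + E**2 + E*H)
J(c) = 4 (J(c) = 4*(6 + (-1)**2 - 1*6) = 4*(6 + 1 - 6) = 4*1 = 4)
26*(0*4) + J(-5) = 26*(0*4) + 4 = 26*0 + 4 = 0 + 4 = 4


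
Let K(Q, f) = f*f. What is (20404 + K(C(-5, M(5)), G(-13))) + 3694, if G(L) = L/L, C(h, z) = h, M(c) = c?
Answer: 24099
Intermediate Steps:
G(L) = 1
K(Q, f) = f²
(20404 + K(C(-5, M(5)), G(-13))) + 3694 = (20404 + 1²) + 3694 = (20404 + 1) + 3694 = 20405 + 3694 = 24099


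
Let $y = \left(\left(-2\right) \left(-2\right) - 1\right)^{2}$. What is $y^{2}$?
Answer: $81$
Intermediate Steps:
$y = 9$ ($y = \left(4 - 1\right)^{2} = 3^{2} = 9$)
$y^{2} = 9^{2} = 81$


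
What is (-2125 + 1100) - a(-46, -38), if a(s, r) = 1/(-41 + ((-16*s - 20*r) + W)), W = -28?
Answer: -1462676/1427 ≈ -1025.0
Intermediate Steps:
a(s, r) = 1/(-69 - 20*r - 16*s) (a(s, r) = 1/(-41 + ((-16*s - 20*r) - 28)) = 1/(-41 + ((-20*r - 16*s) - 28)) = 1/(-41 + (-28 - 20*r - 16*s)) = 1/(-69 - 20*r - 16*s))
(-2125 + 1100) - a(-46, -38) = (-2125 + 1100) - (-1)/(69 + 16*(-46) + 20*(-38)) = -1025 - (-1)/(69 - 736 - 760) = -1025 - (-1)/(-1427) = -1025 - (-1)*(-1)/1427 = -1025 - 1*1/1427 = -1025 - 1/1427 = -1462676/1427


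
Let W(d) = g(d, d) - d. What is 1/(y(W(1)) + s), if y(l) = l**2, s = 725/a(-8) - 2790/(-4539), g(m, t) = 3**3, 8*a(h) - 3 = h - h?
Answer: 4539/11846554 ≈ 0.00038315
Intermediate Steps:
a(h) = 3/8 (a(h) = 3/8 + (h - h)/8 = 3/8 + (1/8)*0 = 3/8 + 0 = 3/8)
g(m, t) = 27
W(d) = 27 - d
s = 8778190/4539 (s = 725/(3/8) - 2790/(-4539) = 725*(8/3) - 2790*(-1/4539) = 5800/3 + 930/1513 = 8778190/4539 ≈ 1933.9)
1/(y(W(1)) + s) = 1/((27 - 1*1)**2 + 8778190/4539) = 1/((27 - 1)**2 + 8778190/4539) = 1/(26**2 + 8778190/4539) = 1/(676 + 8778190/4539) = 1/(11846554/4539) = 4539/11846554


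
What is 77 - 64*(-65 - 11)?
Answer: 4941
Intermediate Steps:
77 - 64*(-65 - 11) = 77 - 64*(-76) = 77 + 4864 = 4941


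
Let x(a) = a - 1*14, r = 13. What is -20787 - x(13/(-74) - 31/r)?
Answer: -19981163/962 ≈ -20770.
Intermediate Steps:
x(a) = -14 + a (x(a) = a - 14 = -14 + a)
-20787 - x(13/(-74) - 31/r) = -20787 - (-14 + (13/(-74) - 31/13)) = -20787 - (-14 + (13*(-1/74) - 31*1/13)) = -20787 - (-14 + (-13/74 - 31/13)) = -20787 - (-14 - 2463/962) = -20787 - 1*(-15931/962) = -20787 + 15931/962 = -19981163/962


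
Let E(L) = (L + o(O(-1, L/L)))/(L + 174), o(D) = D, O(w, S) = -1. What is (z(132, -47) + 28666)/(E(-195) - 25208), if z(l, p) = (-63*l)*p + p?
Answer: -1258413/75596 ≈ -16.647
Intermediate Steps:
z(l, p) = p - 63*l*p (z(l, p) = -63*l*p + p = p - 63*l*p)
E(L) = (-1 + L)/(174 + L) (E(L) = (L - 1)/(L + 174) = (-1 + L)/(174 + L))
(z(132, -47) + 28666)/(E(-195) - 25208) = (-47*(1 - 63*132) + 28666)/((-1 - 195)/(174 - 195) - 25208) = (-47*(1 - 8316) + 28666)/(-196/(-21) - 25208) = (-47*(-8315) + 28666)/(-1/21*(-196) - 25208) = (390805 + 28666)/(28/3 - 25208) = 419471/(-75596/3) = 419471*(-3/75596) = -1258413/75596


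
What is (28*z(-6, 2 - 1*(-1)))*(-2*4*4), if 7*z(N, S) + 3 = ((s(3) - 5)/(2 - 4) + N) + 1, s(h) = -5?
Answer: 384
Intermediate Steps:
z(N, S) = 3/7 + N/7 (z(N, S) = -3/7 + (((-5 - 5)/(2 - 4) + N) + 1)/7 = -3/7 + ((-10/(-2) + N) + 1)/7 = -3/7 + ((-10*(-½) + N) + 1)/7 = -3/7 + ((5 + N) + 1)/7 = -3/7 + (6 + N)/7 = -3/7 + (6/7 + N/7) = 3/7 + N/7)
(28*z(-6, 2 - 1*(-1)))*(-2*4*4) = (28*(3/7 + (⅐)*(-6)))*(-2*4*4) = (28*(3/7 - 6/7))*(-8*4) = (28*(-3/7))*(-32) = -12*(-32) = 384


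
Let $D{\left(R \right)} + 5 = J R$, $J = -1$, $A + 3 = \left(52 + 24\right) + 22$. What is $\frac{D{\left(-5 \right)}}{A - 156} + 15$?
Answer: $15$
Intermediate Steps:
$A = 95$ ($A = -3 + \left(\left(52 + 24\right) + 22\right) = -3 + \left(76 + 22\right) = -3 + 98 = 95$)
$D{\left(R \right)} = -5 - R$
$\frac{D{\left(-5 \right)}}{A - 156} + 15 = \frac{-5 - -5}{95 - 156} + 15 = \frac{-5 + 5}{-61} + 15 = 0 \left(- \frac{1}{61}\right) + 15 = 0 + 15 = 15$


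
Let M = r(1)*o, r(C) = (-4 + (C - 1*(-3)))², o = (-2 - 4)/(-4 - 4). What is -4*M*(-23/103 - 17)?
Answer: 0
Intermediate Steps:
o = ¾ (o = -6/(-8) = -6*(-⅛) = ¾ ≈ 0.75000)
r(C) = (-1 + C)² (r(C) = (-4 + (C + 3))² = (-4 + (3 + C))² = (-1 + C)²)
M = 0 (M = (-1 + 1)²*(¾) = 0²*(¾) = 0*(¾) = 0)
-4*M*(-23/103 - 17) = -0*(-23/103 - 17) = -0*(-1774)/103 = -4*0 = 0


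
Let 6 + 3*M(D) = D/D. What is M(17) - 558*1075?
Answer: -1799555/3 ≈ -5.9985e+5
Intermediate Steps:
M(D) = -5/3 (M(D) = -2 + (D/D)/3 = -2 + (⅓)*1 = -2 + ⅓ = -5/3)
M(17) - 558*1075 = -5/3 - 558*1075 = -5/3 - 599850 = -1799555/3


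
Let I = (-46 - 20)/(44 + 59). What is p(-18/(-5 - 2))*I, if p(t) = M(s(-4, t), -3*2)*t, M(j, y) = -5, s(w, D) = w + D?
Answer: 5940/721 ≈ 8.2386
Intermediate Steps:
s(w, D) = D + w
I = -66/103 ≈ -0.64078
p(t) = -5*t
p(-18/(-5 - 2))*I = -(-90)/(-5 - 2)*(-66/103) = -(-90)/(-7)*(-66/103) = -(-90)*(-1)/7*(-66/103) = -5*18/7*(-66/103) = -90/7*(-66/103) = 5940/721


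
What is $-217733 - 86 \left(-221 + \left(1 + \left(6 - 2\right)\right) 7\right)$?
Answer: $-201737$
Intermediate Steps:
$-217733 - 86 \left(-221 + \left(1 + \left(6 - 2\right)\right) 7\right) = -217733 - 86 \left(-221 + \left(1 + 4\right) 7\right) = -217733 - 86 \left(-221 + 5 \cdot 7\right) = -217733 - 86 \left(-221 + 35\right) = -217733 - -15996 = -217733 + 15996 = -201737$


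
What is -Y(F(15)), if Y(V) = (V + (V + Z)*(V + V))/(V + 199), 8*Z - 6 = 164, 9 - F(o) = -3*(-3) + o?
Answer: 405/368 ≈ 1.1005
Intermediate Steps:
F(o) = -o (F(o) = 9 - (-3*(-3) + o) = 9 - (9 + o) = 9 + (-9 - o) = -o)
Z = 85/4 (Z = ¾ + (⅛)*164 = ¾ + 41/2 = 85/4 ≈ 21.250)
Y(V) = (V + 2*V*(85/4 + V))/(199 + V) (Y(V) = (V + (V + 85/4)*(V + V))/(V + 199) = (V + (85/4 + V)*(2*V))/(199 + V) = (V + 2*V*(85/4 + V))/(199 + V))
-Y(F(15)) = -(-1*15)*(87 + 4*(-1*15))/(2*(199 - 1*15)) = -(-15)*(87 + 4*(-15))/(2*(199 - 15)) = -(-15)*(87 - 60)/(2*184) = -(-15)*27/(2*184) = -1*(-405/368) = 405/368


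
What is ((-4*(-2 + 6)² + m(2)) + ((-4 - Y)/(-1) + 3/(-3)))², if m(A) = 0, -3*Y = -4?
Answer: 32041/9 ≈ 3560.1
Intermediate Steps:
Y = 4/3 (Y = -⅓*(-4) = 4/3 ≈ 1.3333)
((-4*(-2 + 6)² + m(2)) + ((-4 - Y)/(-1) + 3/(-3)))² = ((-4*(-2 + 6)² + 0) + ((-4 - 1*4/3)/(-1) + 3/(-3)))² = ((-4*4² + 0) + ((-4 - 4/3)*(-1) + 3*(-⅓)))² = ((-4*16 + 0) + (-16/3*(-1) - 1))² = ((-64 + 0) + (16/3 - 1))² = (-64 + 13/3)² = (-179/3)² = 32041/9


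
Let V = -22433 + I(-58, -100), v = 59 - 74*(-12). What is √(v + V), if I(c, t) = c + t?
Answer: 2*I*√5411 ≈ 147.12*I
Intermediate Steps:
v = 947 (v = 59 + 888 = 947)
V = -22591 (V = -22433 + (-58 - 100) = -22433 - 158 = -22591)
√(v + V) = √(947 - 22591) = √(-21644) = 2*I*√5411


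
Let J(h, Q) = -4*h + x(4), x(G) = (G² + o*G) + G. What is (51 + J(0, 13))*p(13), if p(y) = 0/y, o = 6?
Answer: 0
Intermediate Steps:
p(y) = 0
x(G) = G² + 7*G (x(G) = (G² + 6*G) + G = G² + 7*G)
J(h, Q) = 44 - 4*h (J(h, Q) = -4*h + 4*(7 + 4) = -4*h + 4*11 = -4*h + 44 = 44 - 4*h)
(51 + J(0, 13))*p(13) = (51 + (44 - 4*0))*0 = (51 + (44 + 0))*0 = (51 + 44)*0 = 95*0 = 0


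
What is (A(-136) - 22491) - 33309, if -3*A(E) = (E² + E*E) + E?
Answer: -204256/3 ≈ -68085.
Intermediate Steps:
A(E) = -2*E²/3 - E/3 (A(E) = -((E² + E*E) + E)/3 = -((E² + E²) + E)/3 = -(2*E² + E)/3 = -(E + 2*E²)/3 = -2*E²/3 - E/3)
(A(-136) - 22491) - 33309 = (-⅓*(-136)*(1 + 2*(-136)) - 22491) - 33309 = (-⅓*(-136)*(1 - 272) - 22491) - 33309 = (-⅓*(-136)*(-271) - 22491) - 33309 = (-36856/3 - 22491) - 33309 = -104329/3 - 33309 = -204256/3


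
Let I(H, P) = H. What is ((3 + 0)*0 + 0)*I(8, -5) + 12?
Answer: 12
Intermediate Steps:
((3 + 0)*0 + 0)*I(8, -5) + 12 = ((3 + 0)*0 + 0)*8 + 12 = (3*0 + 0)*8 + 12 = (0 + 0)*8 + 12 = 0*8 + 12 = 0 + 12 = 12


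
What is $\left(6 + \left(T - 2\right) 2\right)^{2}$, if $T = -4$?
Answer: $36$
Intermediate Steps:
$\left(6 + \left(T - 2\right) 2\right)^{2} = \left(6 + \left(-4 - 2\right) 2\right)^{2} = \left(6 - 12\right)^{2} = \left(-6\right)^{2} = 36$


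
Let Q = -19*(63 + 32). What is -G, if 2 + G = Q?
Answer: 1807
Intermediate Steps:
Q = -1805 (Q = -19*95 = -1805)
G = -1807 (G = -2 - 1805 = -1807)
-G = -1*(-1807) = 1807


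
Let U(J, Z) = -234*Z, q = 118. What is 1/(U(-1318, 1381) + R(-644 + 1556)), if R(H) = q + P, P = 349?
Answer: -1/322687 ≈ -3.0990e-6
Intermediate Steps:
R(H) = 467 (R(H) = 118 + 349 = 467)
1/(U(-1318, 1381) + R(-644 + 1556)) = 1/(-234*1381 + 467) = 1/(-323154 + 467) = 1/(-322687) = -1/322687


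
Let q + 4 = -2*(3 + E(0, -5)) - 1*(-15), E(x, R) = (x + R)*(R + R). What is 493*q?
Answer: -46835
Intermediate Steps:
E(x, R) = 2*R*(R + x) (E(x, R) = (R + x)*(2*R) = 2*R*(R + x))
q = -95 (q = -4 + (-2*(3 + 2*(-5)*(-5 + 0)) - 1*(-15)) = -4 + (-2*(3 + 2*(-5)*(-5)) + 15) = -4 + (-2*(3 + 50) + 15) = -4 + (-2*53 + 15) = -4 + (-106 + 15) = -4 - 91 = -95)
493*q = 493*(-95) = -46835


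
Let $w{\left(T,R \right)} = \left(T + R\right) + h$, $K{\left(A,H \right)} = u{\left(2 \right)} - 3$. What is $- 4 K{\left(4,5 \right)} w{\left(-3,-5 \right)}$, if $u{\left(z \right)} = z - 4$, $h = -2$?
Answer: $-200$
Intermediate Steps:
$u{\left(z \right)} = -4 + z$ ($u{\left(z \right)} = z - 4 = -4 + z$)
$K{\left(A,H \right)} = -5$ ($K{\left(A,H \right)} = \left(-4 + 2\right) - 3 = -2 - 3 = -5$)
$w{\left(T,R \right)} = -2 + R + T$ ($w{\left(T,R \right)} = \left(T + R\right) - 2 = \left(R + T\right) - 2 = -2 + R + T$)
$- 4 K{\left(4,5 \right)} w{\left(-3,-5 \right)} = \left(-4\right) \left(-5\right) \left(-2 - 5 - 3\right) = 20 \left(-10\right) = -200$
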